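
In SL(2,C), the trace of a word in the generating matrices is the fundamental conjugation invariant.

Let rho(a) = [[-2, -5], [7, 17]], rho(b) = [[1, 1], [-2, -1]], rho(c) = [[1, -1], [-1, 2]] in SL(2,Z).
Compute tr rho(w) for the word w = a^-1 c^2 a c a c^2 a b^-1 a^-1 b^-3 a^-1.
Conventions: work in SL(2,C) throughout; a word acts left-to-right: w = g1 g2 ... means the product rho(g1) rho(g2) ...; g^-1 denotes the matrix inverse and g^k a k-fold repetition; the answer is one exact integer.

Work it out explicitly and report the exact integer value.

rho(a^-1) = [[17, 5], [-7, -2]]
... * rho(c) = [[1, -1], [-1, 2]]  ->  [[12, -7], [-5, 3]]
... * rho(c) = [[1, -1], [-1, 2]]  ->  [[19, -26], [-8, 11]]
... * rho(a) = [[-2, -5], [7, 17]]  ->  [[-220, -537], [93, 227]]
... * rho(c) = [[1, -1], [-1, 2]]  ->  [[317, -854], [-134, 361]]
... * rho(a) = [[-2, -5], [7, 17]]  ->  [[-6612, -16103], [2795, 6807]]
... * rho(c) = [[1, -1], [-1, 2]]  ->  [[9491, -25594], [-4012, 10819]]
... * rho(c) = [[1, -1], [-1, 2]]  ->  [[35085, -60679], [-14831, 25650]]
... * rho(a) = [[-2, -5], [7, 17]]  ->  [[-494923, -1206968], [209212, 510205]]
... * rho(b^-1) = [[-1, -1], [2, 1]]  ->  [[-1919013, -712045], [811198, 300993]]
... * rho(a^-1) = [[17, 5], [-7, -2]]  ->  [[-27638906, -8170975], [11683415, 3454004]]
... * rho(b^-1) = [[-1, -1], [2, 1]]  ->  [[11296956, 19467931], [-4775407, -8229411]]
... * rho(b^-1) = [[-1, -1], [2, 1]]  ->  [[27638906, 8170975], [-11683415, -3454004]]
... * rho(b^-1) = [[-1, -1], [2, 1]]  ->  [[-11296956, -19467931], [4775407, 8229411]]
... * rho(a^-1) = [[17, 5], [-7, -2]]  ->  [[-55772735, -17548918], [23576042, 7418213]]
tr = -55772735 + 7418213 = -48354522

-48354522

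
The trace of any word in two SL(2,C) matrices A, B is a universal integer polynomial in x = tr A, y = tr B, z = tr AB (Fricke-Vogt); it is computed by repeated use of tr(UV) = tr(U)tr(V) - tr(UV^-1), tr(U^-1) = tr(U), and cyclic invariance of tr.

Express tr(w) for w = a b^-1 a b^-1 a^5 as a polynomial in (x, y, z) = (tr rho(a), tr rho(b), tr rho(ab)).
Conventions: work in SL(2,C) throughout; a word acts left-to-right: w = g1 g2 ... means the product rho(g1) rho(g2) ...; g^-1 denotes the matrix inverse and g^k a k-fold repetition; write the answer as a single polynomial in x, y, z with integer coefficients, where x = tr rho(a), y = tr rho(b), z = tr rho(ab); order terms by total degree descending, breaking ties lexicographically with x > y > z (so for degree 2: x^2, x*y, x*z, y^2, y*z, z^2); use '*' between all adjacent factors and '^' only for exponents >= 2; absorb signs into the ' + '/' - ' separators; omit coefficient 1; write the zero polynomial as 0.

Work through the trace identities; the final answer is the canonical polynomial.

and tr(a^2) = tr(a) * tr(a) - tr(1)  (reduce the a square) = x^2 - 2
next, tr(a^3) = tr(a) * tr(a^2) - tr(a)  (reduce the a square) = x^3 - 3*x
and tr(a^4) = tr(a) * tr(a^3) - tr(a^2)  (reduce the a square) = x^4 - 4*x^2 + 2
tr(a^5) = tr(a) * tr(a^4) - tr(a^3)  (reduce the a square) = x^5 - 5*x^3 + 5*x
next, tr(a^6) = tr(a) * tr(a^5) - tr(a^4)  (reduce the a square) = x^6 - 6*x^4 + 9*x^2 - 2
next, tr(a^7) = tr(a) * tr(a^6) - tr(a^5)  (reduce the a square) = x^7 - 7*x^5 + 14*x^3 - 7*x
next, tr(b a^2) = tr(a) * tr(b a) - tr(b)  (reduce the a square) = x*z - y
tr(a b a^2) = tr(a) * tr(b a^2) - tr(b a)  (reduce the a square) = x^2*z - x*y - z
tr(a b a^3) = tr(a) * tr(a b a^2) - tr(a b a)  (reduce the a square) = x^3*z - x^2*y - 2*x*z + y
tr(a^4 b a) = tr(a) * tr(a b a^3) - tr(a b a^2)  (reduce the a square) = x^4*z - x^3*y - 3*x^2*z + 2*x*y + z
tr(a^2 b a^4) = tr(a) * tr(a^4 b a) - tr(a^4 b)  (reduce the a square) = x^5*z - x^4*y - 4*x^3*z + 3*x^2*y + 3*x*z - y
tr(a^7 b) = tr(a) * tr(a^2 b a^4) - tr(a^2 b a^3)  (reduce the a square) = x^6*z - x^5*y - 5*x^4*z + 4*x^3*y + 6*x^2*z - 3*x*y - z
tr(a^6 b^-1 a) = tr(a^7) * tr(b) - tr(a^7 b)  (eliminate b^-1) = x^7*y - x^6*z - 6*x^5*y + 5*x^4*z + 10*x^3*y - 6*x^2*z - 4*x*y + z
tr(b a b a) = tr(a b) * tr(a b) - tr(1)  (split on a) = z^2 - 2
next, tr(b a b) = tr(b) * tr(a b) - tr(a)  (reduce the b square) = y*z - x
and tr(b a b a^2) = tr(a) * tr(b a b a) - tr(b a b)  (reduce the a square) = x*z^2 - y*z - x
tr(b a b a^3) = tr(a) * tr(b a b a^2) - tr(b a b a)  (reduce the a square) = x^2*z^2 - x*y*z - x^2 - z^2 + 2
tr(a b a b a^3) = tr(a) * tr(b a b a^3) - tr(b a b a^2)  (reduce the a square) = x^3*z^2 - x^2*y*z - x^3 - 2*x*z^2 + y*z + 3*x
and tr(a b a b a^4) = tr(a) * tr(a b a b a^3) - tr(a b a b a^2)  (reduce the a square) = x^4*z^2 - x^3*y*z - x^4 - 3*x^2*z^2 + 2*x*y*z + 4*x^2 + z^2 - 2
tr(a b a^6 b) = tr(a) * tr(a b a b a^4) - tr(a b a b a^3)  (reduce the a square) = x^5*z^2 - x^4*y*z - x^5 - 4*x^3*z^2 + 3*x^2*y*z + 5*x^3 + 3*x*z^2 - y*z - 5*x
next, tr(a^6 b^-1 a b) = tr(a b a^6) * tr(b) - tr(a b a^6 b)  (eliminate b^-1) = x^6*y*z - x^5*y^2 - x^5*z^2 - 4*x^4*y*z + x^5 + 4*x^3*y^2 + 4*x^3*z^2 + 3*x^2*y*z - 5*x^3 - 3*x*y^2 - 3*x*z^2 + 5*x
tr(a b^-1 a b^-1 a^5) = tr(a^6 b^-1 a) * tr(b) - tr(a^6 b^-1 a b)  (eliminate b^-1) = x^7*y^2 - 2*x^6*y*z - 5*x^5*y^2 + x^5*z^2 + 9*x^4*y*z - x^5 + 6*x^3*y^2 - 4*x^3*z^2 - 9*x^2*y*z + 5*x^3 - x*y^2 + 3*x*z^2 + y*z - 5*x

x^7*y^2 - 2*x^6*y*z - 5*x^5*y^2 + x^5*z^2 + 9*x^4*y*z - x^5 + 6*x^3*y^2 - 4*x^3*z^2 - 9*x^2*y*z + 5*x^3 - x*y^2 + 3*x*z^2 + y*z - 5*x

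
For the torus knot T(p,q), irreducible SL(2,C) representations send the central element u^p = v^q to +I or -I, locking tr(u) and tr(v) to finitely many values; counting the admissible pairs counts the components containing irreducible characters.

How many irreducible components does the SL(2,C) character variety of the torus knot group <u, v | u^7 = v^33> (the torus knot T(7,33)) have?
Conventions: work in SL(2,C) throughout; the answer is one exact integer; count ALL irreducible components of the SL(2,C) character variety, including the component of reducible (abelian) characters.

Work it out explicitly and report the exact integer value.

97

For T(7,33): irreducibility forces the central element u^7 = v^33 to one of +I, -I.
So on each irreducible component the traces are pinned: tr(u) = 2*cos(pi*alpha/7) with 1 <= alpha <= 6, tr(v) = 2*cos(pi*beta/33) with 1 <= beta <= 32.
u^7 = (-1)^alpha I and v^33 = (-1)^beta I must agree, so alpha and beta have equal parity.
count pairs: odd alpha (3 choices) x odd beta (16), plus even alpha (3) x even beta (16): 3*16 + 3*16 = 96.
That is 96 components of irreducible characters, and with the reducible (abelian) component the total is 97.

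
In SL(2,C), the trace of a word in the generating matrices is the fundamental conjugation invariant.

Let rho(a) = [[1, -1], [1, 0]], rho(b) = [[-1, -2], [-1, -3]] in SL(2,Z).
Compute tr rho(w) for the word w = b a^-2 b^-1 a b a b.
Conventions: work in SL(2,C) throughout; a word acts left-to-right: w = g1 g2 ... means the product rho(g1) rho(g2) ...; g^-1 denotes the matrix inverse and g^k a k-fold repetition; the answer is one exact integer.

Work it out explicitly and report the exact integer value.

77

rho(b) = [[-1, -2], [-1, -3]]
... * rho(a^-1) = [[0, 1], [-1, 1]]  ->  [[2, -3], [3, -4]]
... * rho(a^-1) = [[0, 1], [-1, 1]]  ->  [[3, -1], [4, -1]]
... * rho(b^-1) = [[-3, 2], [1, -1]]  ->  [[-10, 7], [-13, 9]]
... * rho(a) = [[1, -1], [1, 0]]  ->  [[-3, 10], [-4, 13]]
... * rho(b) = [[-1, -2], [-1, -3]]  ->  [[-7, -24], [-9, -31]]
... * rho(a) = [[1, -1], [1, 0]]  ->  [[-31, 7], [-40, 9]]
... * rho(b) = [[-1, -2], [-1, -3]]  ->  [[24, 41], [31, 53]]
tr = 24 + 53 = 77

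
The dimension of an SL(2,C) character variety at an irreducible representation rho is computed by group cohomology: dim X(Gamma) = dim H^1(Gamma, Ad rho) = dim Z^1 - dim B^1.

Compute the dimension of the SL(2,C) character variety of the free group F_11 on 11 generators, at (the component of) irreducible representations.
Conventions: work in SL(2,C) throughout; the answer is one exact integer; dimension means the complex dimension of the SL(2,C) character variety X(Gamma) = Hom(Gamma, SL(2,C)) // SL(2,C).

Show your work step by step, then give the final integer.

30

Gamma = F_11 has 11 generators and no relators.
Z^1(Gamma, Ad rho) = (sl_2)^11: a cocycle is a free choice of one sl_2 vector per generator, so dim Z^1 = 3*11 = 33.
dim B^1 = 3: the coboundary map is injective because an irreducible image has centralizer 0 in sl_2.
Therefore dim X = 33 - 3 = 30.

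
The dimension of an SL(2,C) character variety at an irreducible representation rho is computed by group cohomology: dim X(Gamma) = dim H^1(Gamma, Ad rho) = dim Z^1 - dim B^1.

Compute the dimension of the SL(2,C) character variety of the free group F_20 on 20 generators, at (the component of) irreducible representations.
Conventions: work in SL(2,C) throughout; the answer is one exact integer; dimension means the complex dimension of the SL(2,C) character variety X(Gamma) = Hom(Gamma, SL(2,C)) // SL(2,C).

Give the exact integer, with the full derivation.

57

Gamma = F_20 has 20 generators and no relators.
So Z^1 = (sl_2)^20 in full: dim Z^1 = 60.
Irreducibility makes the coboundary map sl_2 -> Z^1 injective (trivial centralizer), so dim B^1 = 3.
dim H^1 = 60 - 3 = 57, which is dim X.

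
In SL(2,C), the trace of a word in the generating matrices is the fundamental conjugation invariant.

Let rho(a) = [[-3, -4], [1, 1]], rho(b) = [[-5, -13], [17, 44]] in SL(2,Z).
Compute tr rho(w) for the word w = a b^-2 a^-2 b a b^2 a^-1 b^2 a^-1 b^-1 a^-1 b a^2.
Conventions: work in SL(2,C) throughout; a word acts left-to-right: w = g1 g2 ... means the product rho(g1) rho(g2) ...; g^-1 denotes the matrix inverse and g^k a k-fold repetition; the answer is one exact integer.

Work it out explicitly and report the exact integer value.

36367542055198

rho(a) = [[-3, -4], [1, 1]]
... * rho(b^-1) = [[44, 13], [-17, -5]]  ->  [[-64, -19], [27, 8]]
... * rho(b^-1) = [[44, 13], [-17, -5]]  ->  [[-2493, -737], [1052, 311]]
... * rho(a^-1) = [[1, 4], [-1, -3]]  ->  [[-1756, -7761], [741, 3275]]
... * rho(a^-1) = [[1, 4], [-1, -3]]  ->  [[6005, 16259], [-2534, -6861]]
... * rho(b) = [[-5, -13], [17, 44]]  ->  [[246378, 637331], [-103967, -268942]]
... * rho(a) = [[-3, -4], [1, 1]]  ->  [[-101803, -348181], [42959, 146926]]
... * rho(b) = [[-5, -13], [17, 44]]  ->  [[-5410062, -13996525], [2282947, 5906277]]
... * rho(b) = [[-5, -13], [17, 44]]  ->  [[-210890615, -545516294], [88991974, 230197877]]
... * rho(a^-1) = [[1, 4], [-1, -3]]  ->  [[334625679, 792986422], [-141205903, -334625735]]
... * rho(b) = [[-5, -13], [17, 44]]  ->  [[11807640779, 30541268741], [-4982607980, -12887855601]]
... * rho(b) = [[-5, -13], [17, 44]]  ->  [[460163364702, 1190316494477], [-194180505317, -502291742704]]
... * rho(a^-1) = [[1, 4], [-1, -3]]  ->  [[-730153129775, -1730296024623], [308111237387, 730153206844]]
... * rho(b^-1) = [[44, 13], [-17, -5]]  ->  [[-2711705291509, -840510563960], [1144289928680, 354680051811]]
... * rho(a^-1) = [[1, 4], [-1, -3]]  ->  [[-1871194727549, -8325289474156], [789609876869, 3513119559287]]
... * rho(b) = [[-5, -13], [17, 44]]  ->  [[-132173947422907, -341987205404727], [55774983123534, 144312332209331]]
... * rho(a) = [[-3, -4], [1, 1]]  ->  [[54534636863994, 186708584286901], [-23012617161271, -78787600284805]]
... * rho(a) = [[-3, -4], [1, 1]]  ->  [[23104673694919, -31429963169075], [-9749748800992, 13262868360279]]
tr = 23104673694919 + 13262868360279 = 36367542055198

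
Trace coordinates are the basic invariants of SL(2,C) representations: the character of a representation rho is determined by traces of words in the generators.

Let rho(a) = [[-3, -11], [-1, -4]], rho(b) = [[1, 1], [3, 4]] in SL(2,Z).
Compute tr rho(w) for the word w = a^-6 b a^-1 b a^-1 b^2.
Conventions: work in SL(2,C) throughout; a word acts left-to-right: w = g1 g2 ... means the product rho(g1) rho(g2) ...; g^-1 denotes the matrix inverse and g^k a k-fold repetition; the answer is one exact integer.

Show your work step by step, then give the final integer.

-501764561

rho(a^-1) = [[-4, 11], [1, -3]]
... * rho(a^-1) = [[-4, 11], [1, -3]]  ->  [[27, -77], [-7, 20]]
... * rho(a^-1) = [[-4, 11], [1, -3]]  ->  [[-185, 528], [48, -137]]
... * rho(a^-1) = [[-4, 11], [1, -3]]  ->  [[1268, -3619], [-329, 939]]
... * rho(a^-1) = [[-4, 11], [1, -3]]  ->  [[-8691, 24805], [2255, -6436]]
... * rho(a^-1) = [[-4, 11], [1, -3]]  ->  [[59569, -170016], [-15456, 44113]]
... * rho(b) = [[1, 1], [3, 4]]  ->  [[-450479, -620495], [116883, 160996]]
... * rho(a^-1) = [[-4, 11], [1, -3]]  ->  [[1181421, -3093784], [-306536, 802725]]
... * rho(b) = [[1, 1], [3, 4]]  ->  [[-8099931, -11193715], [2101639, 2904364]]
... * rho(a^-1) = [[-4, 11], [1, -3]]  ->  [[21206009, -55518096], [-5502192, 14404937]]
... * rho(b) = [[1, 1], [3, 4]]  ->  [[-145348279, -200866375], [37712619, 52117556]]
... * rho(b) = [[1, 1], [3, 4]]  ->  [[-747947404, -948813779], [194065287, 246182843]]
tr = -747947404 + 246182843 = -501764561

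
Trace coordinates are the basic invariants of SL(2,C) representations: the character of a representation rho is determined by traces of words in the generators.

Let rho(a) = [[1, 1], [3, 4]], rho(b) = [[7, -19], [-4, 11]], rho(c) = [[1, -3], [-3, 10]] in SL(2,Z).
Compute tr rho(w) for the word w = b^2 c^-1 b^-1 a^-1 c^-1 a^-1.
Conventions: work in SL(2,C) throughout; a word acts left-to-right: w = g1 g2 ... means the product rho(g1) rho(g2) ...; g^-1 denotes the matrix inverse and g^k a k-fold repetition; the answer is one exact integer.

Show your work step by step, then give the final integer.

-88594

rho(b) = [[7, -19], [-4, 11]]
... * rho(b) = [[7, -19], [-4, 11]]  ->  [[125, -342], [-72, 197]]
... * rho(c^-1) = [[10, 3], [3, 1]]  ->  [[224, 33], [-129, -19]]
... * rho(b^-1) = [[11, 19], [4, 7]]  ->  [[2596, 4487], [-1495, -2584]]
... * rho(a^-1) = [[4, -1], [-3, 1]]  ->  [[-3077, 1891], [1772, -1089]]
... * rho(c^-1) = [[10, 3], [3, 1]]  ->  [[-25097, -7340], [14453, 4227]]
... * rho(a^-1) = [[4, -1], [-3, 1]]  ->  [[-78368, 17757], [45131, -10226]]
tr = -78368 + -10226 = -88594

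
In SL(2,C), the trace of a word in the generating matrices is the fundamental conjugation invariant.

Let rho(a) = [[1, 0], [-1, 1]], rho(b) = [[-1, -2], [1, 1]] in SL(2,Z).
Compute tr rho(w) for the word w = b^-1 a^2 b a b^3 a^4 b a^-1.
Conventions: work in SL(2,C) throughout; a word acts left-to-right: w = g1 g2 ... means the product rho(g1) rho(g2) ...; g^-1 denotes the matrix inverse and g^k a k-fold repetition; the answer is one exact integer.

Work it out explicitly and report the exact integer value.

rho(b^-1) = [[1, 2], [-1, -1]]
... * rho(a) = [[1, 0], [-1, 1]]  ->  [[-1, 2], [0, -1]]
... * rho(a) = [[1, 0], [-1, 1]]  ->  [[-3, 2], [1, -1]]
... * rho(b) = [[-1, -2], [1, 1]]  ->  [[5, 8], [-2, -3]]
... * rho(a) = [[1, 0], [-1, 1]]  ->  [[-3, 8], [1, -3]]
... * rho(b) = [[-1, -2], [1, 1]]  ->  [[11, 14], [-4, -5]]
... * rho(b) = [[-1, -2], [1, 1]]  ->  [[3, -8], [-1, 3]]
... * rho(b) = [[-1, -2], [1, 1]]  ->  [[-11, -14], [4, 5]]
... * rho(a) = [[1, 0], [-1, 1]]  ->  [[3, -14], [-1, 5]]
... * rho(a) = [[1, 0], [-1, 1]]  ->  [[17, -14], [-6, 5]]
... * rho(a) = [[1, 0], [-1, 1]]  ->  [[31, -14], [-11, 5]]
... * rho(a) = [[1, 0], [-1, 1]]  ->  [[45, -14], [-16, 5]]
... * rho(b) = [[-1, -2], [1, 1]]  ->  [[-59, -104], [21, 37]]
... * rho(a^-1) = [[1, 0], [1, 1]]  ->  [[-163, -104], [58, 37]]
tr = -163 + 37 = -126

-126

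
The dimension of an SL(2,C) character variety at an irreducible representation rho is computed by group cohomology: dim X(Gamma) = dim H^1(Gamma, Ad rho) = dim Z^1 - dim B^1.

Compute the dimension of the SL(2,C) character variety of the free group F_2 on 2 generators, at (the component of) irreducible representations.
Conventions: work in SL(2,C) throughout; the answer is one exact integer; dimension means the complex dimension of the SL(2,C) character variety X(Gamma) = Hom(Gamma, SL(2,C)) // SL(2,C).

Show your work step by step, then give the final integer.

Here Gamma is free of rank 2 — no relator constrains a cocycle.
A cocycle picks one sl_2 vector per generator freely, giving dim Z^1 = 3*2 = 6.
Irreducibility makes the coboundary map sl_2 -> Z^1 injective (trivial centralizer), so dim B^1 = 3.
Therefore dim X = 6 - 3 = 3.

3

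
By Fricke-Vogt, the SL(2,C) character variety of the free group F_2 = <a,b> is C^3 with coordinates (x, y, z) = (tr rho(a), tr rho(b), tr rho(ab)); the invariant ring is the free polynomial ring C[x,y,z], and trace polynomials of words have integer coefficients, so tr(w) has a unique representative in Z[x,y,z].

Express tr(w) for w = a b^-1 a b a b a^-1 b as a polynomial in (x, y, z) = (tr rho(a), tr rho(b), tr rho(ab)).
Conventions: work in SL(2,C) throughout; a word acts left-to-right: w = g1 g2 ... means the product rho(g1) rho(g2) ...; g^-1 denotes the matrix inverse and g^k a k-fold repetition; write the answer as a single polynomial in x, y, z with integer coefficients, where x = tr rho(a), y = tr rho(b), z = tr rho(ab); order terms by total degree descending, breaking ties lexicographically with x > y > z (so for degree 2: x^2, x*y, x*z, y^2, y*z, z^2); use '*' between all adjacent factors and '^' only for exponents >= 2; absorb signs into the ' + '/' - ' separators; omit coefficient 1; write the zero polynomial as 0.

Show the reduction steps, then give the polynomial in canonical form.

x^2*y^2*z^2 - x^3*y*z - x*y^3*z - 2*x*y*z^3 + x^2*z^2 + y^2*z^2 + z^4 + 5*x*y*z - x^2 - y^2 - 4*z^2 + 2

use: tr(b a b a) = tr(a b) tr(a b) - tr(1)   [split at a repeated a] = z^2 - 2
tr(b a b) = tr(b) tr(a b) - tr(a)   [square of b] = y*z - x
tr(a^2 b a b) = tr(a) tr(b a b a) - tr(b a b)   [square of a] = x*z^2 - y*z - x
tr(b a^2) = tr(a) tr(b a) - tr(b)   [square of a] = x*z - y
tr(a^2 b a) = tr(a) tr(b a^2) - tr(b a)   [square of a] = x^2*z - x*y - z
tr(b a^2 b a b) = tr(b) tr(a^2 b a b) - tr(a^2 b a)   [square of b] = x*y*z^2 - x^2*z - y^2*z + z
apply: tr(b a b a b a) = tr(b a b a) tr(b a) - tr(a b)   [split at a repeated b] = z^3 - 3*z
use: tr(b a b a b) = tr(b) tr(a b a b) - tr(a b a)   [square of b] = y*z^2 - x*z - y
tr(b a^2 b a b a) = tr(a) tr(b a b a b a) - tr(b a b a b)   [square of a] = x*z^3 - y*z^2 - 2*x*z + y
use: tr(a b a b a^-1 b a) = tr(b a^2 b a b) tr(a) - tr(b a^2 b a b a)   [inverse elimination on a] = x^2*y*z^2 - x^3*z - x*y^2*z - x*z^3 + y*z^2 + 3*x*z - y
apply: tr(b a b a b a b) = tr(b) tr(a b a b a b) - tr(a b a b a)   [square of b] = y*z^3 - x*z^2 - 2*y*z + x
apply: tr(b a b a b a b a) = tr(b a b a b a) tr(b a) - tr(a b a b)   [split at a repeated b] = z^4 - 4*z^2 + 2
tr(a b a b a^-1 b a b) = tr(b a b a b a b) tr(a) - tr(b a b a b a b a)   [inverse elimination on a] = x*y*z^3 - x^2*z^2 - z^4 - 2*x*y*z + x^2 + 4*z^2 - 2
tr(a b^-1 a b a b a^-1 b) = tr(a b a b a^-1 b a) tr(b) - tr(a b a b a^-1 b a b)   [inverse elimination on b] = x^2*y^2*z^2 - x^3*y*z - x*y^3*z - 2*x*y*z^3 + x^2*z^2 + y^2*z^2 + z^4 + 5*x*y*z - x^2 - y^2 - 4*z^2 + 2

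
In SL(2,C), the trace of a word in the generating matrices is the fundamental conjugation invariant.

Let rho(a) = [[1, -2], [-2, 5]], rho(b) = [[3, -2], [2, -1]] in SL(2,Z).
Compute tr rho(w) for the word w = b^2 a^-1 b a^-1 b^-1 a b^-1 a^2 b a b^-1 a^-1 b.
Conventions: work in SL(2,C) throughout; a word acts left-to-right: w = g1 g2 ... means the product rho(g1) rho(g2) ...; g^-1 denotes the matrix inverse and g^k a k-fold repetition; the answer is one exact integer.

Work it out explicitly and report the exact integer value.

rho(b) = [[3, -2], [2, -1]]
... * rho(b) = [[3, -2], [2, -1]]  ->  [[5, -4], [4, -3]]
... * rho(a^-1) = [[5, 2], [2, 1]]  ->  [[17, 6], [14, 5]]
... * rho(b) = [[3, -2], [2, -1]]  ->  [[63, -40], [52, -33]]
... * rho(a^-1) = [[5, 2], [2, 1]]  ->  [[235, 86], [194, 71]]
... * rho(b^-1) = [[-1, 2], [-2, 3]]  ->  [[-407, 728], [-336, 601]]
... * rho(a) = [[1, -2], [-2, 5]]  ->  [[-1863, 4454], [-1538, 3677]]
... * rho(b^-1) = [[-1, 2], [-2, 3]]  ->  [[-7045, 9636], [-5816, 7955]]
... * rho(a) = [[1, -2], [-2, 5]]  ->  [[-26317, 62270], [-21726, 51407]]
... * rho(a) = [[1, -2], [-2, 5]]  ->  [[-150857, 363984], [-124540, 300487]]
... * rho(b) = [[3, -2], [2, -1]]  ->  [[275397, -62270], [227354, -51407]]
... * rho(a) = [[1, -2], [-2, 5]]  ->  [[399937, -862144], [330168, -711743]]
... * rho(b^-1) = [[-1, 2], [-2, 3]]  ->  [[1324351, -1786558], [1093318, -1474893]]
... * rho(a^-1) = [[5, 2], [2, 1]]  ->  [[3048639, 862144], [2516804, 711743]]
... * rho(b) = [[3, -2], [2, -1]]  ->  [[10870205, -6959422], [8973898, -5745351]]
tr = 10870205 + -5745351 = 5124854

5124854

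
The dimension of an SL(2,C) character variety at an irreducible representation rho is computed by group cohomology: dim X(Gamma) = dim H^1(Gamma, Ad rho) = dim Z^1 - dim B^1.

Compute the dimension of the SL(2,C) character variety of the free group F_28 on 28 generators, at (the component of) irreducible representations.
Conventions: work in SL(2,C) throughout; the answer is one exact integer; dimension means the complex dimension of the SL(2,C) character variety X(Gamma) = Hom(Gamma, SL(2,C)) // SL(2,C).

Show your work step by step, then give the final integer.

81

The free group F_28: 28 generators, no relators.
A cocycle picks one sl_2 vector per generator freely, giving dim Z^1 = 3*28 = 84.
dim B^1 = 3: the coboundary map is injective because an irreducible image has centralizer 0 in sl_2.
dim X = dim H^1 = dim Z^1 - dim B^1 = 84 - 3 = 81.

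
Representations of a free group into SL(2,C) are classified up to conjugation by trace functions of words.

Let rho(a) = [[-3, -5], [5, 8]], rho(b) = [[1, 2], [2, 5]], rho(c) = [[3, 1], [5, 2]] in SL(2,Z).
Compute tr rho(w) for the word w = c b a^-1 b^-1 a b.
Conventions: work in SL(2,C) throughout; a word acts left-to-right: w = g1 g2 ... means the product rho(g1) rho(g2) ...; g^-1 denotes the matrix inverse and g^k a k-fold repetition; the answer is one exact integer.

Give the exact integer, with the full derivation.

rho(c) = [[3, 1], [5, 2]]
... * rho(b) = [[1, 2], [2, 5]]  ->  [[5, 11], [9, 20]]
... * rho(a^-1) = [[8, 5], [-5, -3]]  ->  [[-15, -8], [-28, -15]]
... * rho(b^-1) = [[5, -2], [-2, 1]]  ->  [[-59, 22], [-110, 41]]
... * rho(a) = [[-3, -5], [5, 8]]  ->  [[287, 471], [535, 878]]
... * rho(b) = [[1, 2], [2, 5]]  ->  [[1229, 2929], [2291, 5460]]
tr = 1229 + 5460 = 6689

6689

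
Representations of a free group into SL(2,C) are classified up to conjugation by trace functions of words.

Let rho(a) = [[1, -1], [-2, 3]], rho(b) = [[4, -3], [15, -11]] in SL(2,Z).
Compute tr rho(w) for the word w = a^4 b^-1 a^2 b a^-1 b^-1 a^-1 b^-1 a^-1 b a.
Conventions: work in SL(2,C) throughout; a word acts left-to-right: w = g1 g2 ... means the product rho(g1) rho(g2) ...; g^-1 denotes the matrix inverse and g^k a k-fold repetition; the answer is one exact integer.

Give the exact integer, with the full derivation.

rho(a) = [[1, -1], [-2, 3]]
... * rho(a) = [[1, -1], [-2, 3]]  ->  [[3, -4], [-8, 11]]
... * rho(a) = [[1, -1], [-2, 3]]  ->  [[11, -15], [-30, 41]]
... * rho(a) = [[1, -1], [-2, 3]]  ->  [[41, -56], [-112, 153]]
... * rho(b^-1) = [[-11, 3], [-15, 4]]  ->  [[389, -101], [-1063, 276]]
... * rho(a) = [[1, -1], [-2, 3]]  ->  [[591, -692], [-1615, 1891]]
... * rho(a) = [[1, -1], [-2, 3]]  ->  [[1975, -2667], [-5397, 7288]]
... * rho(b) = [[4, -3], [15, -11]]  ->  [[-32105, 23412], [87732, -63977]]
... * rho(a^-1) = [[3, 1], [2, 1]]  ->  [[-49491, -8693], [135242, 23755]]
... * rho(b^-1) = [[-11, 3], [-15, 4]]  ->  [[674796, -183245], [-1843987, 500746]]
... * rho(a^-1) = [[3, 1], [2, 1]]  ->  [[1657898, 491551], [-4530469, -1343241]]
... * rho(b^-1) = [[-11, 3], [-15, 4]]  ->  [[-25610143, 6939898], [69983774, -18964371]]
... * rho(a^-1) = [[3, 1], [2, 1]]  ->  [[-62950633, -18670245], [172022580, 51019403]]
... * rho(b) = [[4, -3], [15, -11]]  ->  [[-531856207, 394224594], [1453381365, -1077281173]]
... * rho(a) = [[1, -1], [-2, 3]]  ->  [[-1320305395, 1714529989], [3607943711, -4685224884]]
tr = -1320305395 + -4685224884 = -6005530279

-6005530279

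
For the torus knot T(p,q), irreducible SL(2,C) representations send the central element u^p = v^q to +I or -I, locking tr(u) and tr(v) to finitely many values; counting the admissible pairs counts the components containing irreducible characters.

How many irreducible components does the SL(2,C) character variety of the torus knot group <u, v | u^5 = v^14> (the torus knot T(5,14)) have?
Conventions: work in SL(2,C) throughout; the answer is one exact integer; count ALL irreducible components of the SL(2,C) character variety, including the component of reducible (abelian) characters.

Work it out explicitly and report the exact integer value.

For T(5,14): irreducibility forces the central element u^5 = v^14 to one of +I, -I.
So on each irreducible component the traces are pinned: tr(u) = 2*cos(pi*alpha/5) with 1 <= alpha <= 4, tr(v) = 2*cos(pi*beta/14) with 1 <= beta <= 13.
u^5 = (-1)^alpha I and v^14 = (-1)^beta I must agree, so alpha and beta have equal parity.
count pairs: odd alpha (2 choices) x odd beta (7), plus even alpha (2) x even beta (6): 2*7 + 2*6 = 26.
Total: 26 irreducible-character components + 1 reducible (abelian) component = 27.

27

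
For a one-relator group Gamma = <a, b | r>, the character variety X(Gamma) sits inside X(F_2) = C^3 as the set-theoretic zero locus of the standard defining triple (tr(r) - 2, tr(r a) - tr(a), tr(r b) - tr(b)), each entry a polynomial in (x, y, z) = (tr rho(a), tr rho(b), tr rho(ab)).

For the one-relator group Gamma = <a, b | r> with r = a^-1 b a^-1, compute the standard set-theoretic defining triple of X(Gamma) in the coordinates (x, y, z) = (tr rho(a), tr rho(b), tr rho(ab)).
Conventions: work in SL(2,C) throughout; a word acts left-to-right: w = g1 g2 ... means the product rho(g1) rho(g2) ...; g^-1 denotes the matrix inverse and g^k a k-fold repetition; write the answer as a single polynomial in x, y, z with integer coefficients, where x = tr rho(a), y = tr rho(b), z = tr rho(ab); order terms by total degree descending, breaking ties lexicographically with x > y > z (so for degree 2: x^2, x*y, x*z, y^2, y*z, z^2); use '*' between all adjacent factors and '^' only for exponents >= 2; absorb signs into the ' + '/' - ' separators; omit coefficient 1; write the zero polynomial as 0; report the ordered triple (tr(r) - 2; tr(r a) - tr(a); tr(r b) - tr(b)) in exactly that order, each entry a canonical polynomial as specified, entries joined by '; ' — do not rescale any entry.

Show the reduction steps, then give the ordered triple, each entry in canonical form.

x^2*y - x*z - y - 2; x*y - x - z; x^2*y^2 - 2*x*y*z + z^2 - y - 2

tr(a^-1 b) = tr(b) tr(a) - tr(b a)  (eliminate a^-1) = x*y - z
and tr(a^-1 b a^-1) = tr(a^-1 b) tr(a) - tr(a^-1 b a)  (eliminate a^-1) = x^2*y - x*z - y
next, tr(b^2) = tr(b) tr(b) - tr(1)  (reduce the b square) = y^2 - 2
next, tr(b^2 a) = tr(b) tr(a b) - tr(a)  (reduce the b square) = y*z - x
tr(b a^-1 b) = tr(b^2) tr(a) - tr(b^2 a)  (eliminate a^-1) = x*y^2 - y*z - x
and tr(b a b a) = tr(b a) tr(b a) - tr(1)  (split on b) = z^2 - 2
and tr(b a^-1 b a) = tr(b a b) tr(a) - tr(b a b a)  (eliminate a^-1) = x*y*z - x^2 - z^2 + 2
tr(a^-1 b a^-1 b) = tr(b a^-1 b) tr(a) - tr(b a^-1 b a)  (eliminate a^-1) = x^2*y^2 - 2*x*y*z + z^2 - 2
assemble the triple (tr(r) - 2; tr(r a) - x; tr(r b) - y)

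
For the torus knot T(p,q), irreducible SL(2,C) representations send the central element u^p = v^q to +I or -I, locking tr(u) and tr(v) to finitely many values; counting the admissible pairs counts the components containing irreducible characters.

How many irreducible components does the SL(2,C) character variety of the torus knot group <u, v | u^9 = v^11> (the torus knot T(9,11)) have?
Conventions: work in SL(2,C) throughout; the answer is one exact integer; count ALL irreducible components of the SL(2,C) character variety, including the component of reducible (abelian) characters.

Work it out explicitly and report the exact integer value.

In the torus knot group T(9,11), u^9 = v^11 is central, so an irreducible representation sends it to +I or -I (Schur).
On an irreducible component, tr(u) is locked at 2*cos(pi*alpha/9) for some alpha in 1..8, and tr(v) at 2*cos(pi*beta/11) for some beta in 1..10.
The two central values (-1)^alpha I and (-1)^beta I must be the same matrix, so alpha and beta share a parity.
Counting: 4 odd alphas x 5 odd betas + 4 even alphas x 5 even betas = 20 + 20 = 40.
That is 40 components of irreducible characters, and with the reducible (abelian) component the total is 41.

41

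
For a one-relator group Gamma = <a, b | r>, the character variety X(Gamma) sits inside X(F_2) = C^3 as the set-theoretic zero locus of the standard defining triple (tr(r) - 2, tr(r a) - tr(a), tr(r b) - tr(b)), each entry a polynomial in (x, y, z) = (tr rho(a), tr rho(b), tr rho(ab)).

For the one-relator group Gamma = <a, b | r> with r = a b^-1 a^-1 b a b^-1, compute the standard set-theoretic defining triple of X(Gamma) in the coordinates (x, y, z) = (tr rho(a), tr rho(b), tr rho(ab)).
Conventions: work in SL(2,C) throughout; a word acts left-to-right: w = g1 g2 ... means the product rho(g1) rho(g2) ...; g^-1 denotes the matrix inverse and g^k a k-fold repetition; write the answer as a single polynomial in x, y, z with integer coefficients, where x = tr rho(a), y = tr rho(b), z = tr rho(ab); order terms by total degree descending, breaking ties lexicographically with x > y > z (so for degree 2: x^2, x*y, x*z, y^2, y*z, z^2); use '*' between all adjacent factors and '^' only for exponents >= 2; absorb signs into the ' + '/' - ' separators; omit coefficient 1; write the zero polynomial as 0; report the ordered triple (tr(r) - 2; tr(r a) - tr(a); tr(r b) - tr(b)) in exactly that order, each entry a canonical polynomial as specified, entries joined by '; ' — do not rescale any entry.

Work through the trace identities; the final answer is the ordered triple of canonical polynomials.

tr(b^2 a) = tr(b) tr(a b) - tr(a) = y*z - x
tr(b^2) = tr(b) tr(b) - tr(1) = y^2 - 2
tr(a b^2 a) = tr(a) tr(b^2 a) - tr(b^2) = x*y*z - x^2 - y^2 + 2
tr(a b a b) = tr(b a) tr(b a) - tr(1)   [split at repeated b] = z^2 - 2
tr(a b a) = tr(a) tr(b a) - tr(b) = x*z - y
tr(a b^2 a b) = tr(b) tr(a b a b) - tr(a b a) = y*z^2 - x*z - y
tr(b a b^-1 a b) = tr(a b^2 a) tr(b) - tr(a b^2 a b) = x*y^2*z - x^2*y - y^3 - y*z^2 + x*z + 3*y
tr(a b a b a) = tr(a) tr(b a b a) - tr(b a b) = x*z^2 - y*z - x
tr(a b a b a b) = tr(a b) tr(a b a b) - tr(a^-1 b^-1)   [split at repeated a] = z^3 - 3*z
tr(b a b^-1 a b a) = tr(a b a b a) tr(b) - tr(a b a b a b) = x*y*z^2 - y^2*z - z^3 - x*y + 3*z
tr(a^-1 b a b^-1 a b) = tr(b a b^-1 a b) tr(a) - tr(b a b^-1 a b a) = x^2*y^2*z - x^3*y - x*y^3 - 2*x*y*z^2 + x^2*z + y^2*z + z^3 + 4*x*y - 3*z
tr(a b^-1 a^-1 b a b^-1) = tr(a^-1 b a b^-1 a) tr(b) - tr(a^-1 b a b^-1 a b) = -x^2*y^2*z + x^3*y + x*y^3 + 2*x*y*z^2 - x^2*z - y^2*z - z^3 - 3*x*y + 3*z
tr(a^2) = tr(a) tr(a) - tr(1)   [square of a] = x^2 - 2
tr(a^3) = tr(a) tr(a^2) - tr(a)   [square of a] = x^3 - 3*x
tr(a^3 b) = tr(a) tr(a b a) - tr(a b)   [square of a] = x^2*z - x*y - z
tr(a b^-1 a^2) = tr(a^3) tr(b) - tr(a^3 b)   [inverse elimination on b] = x^3*y - x^2*z - 2*x*y + z
tr(a b a^3) = tr(a) tr(a^2 b a) - tr(a^2 b)   [square of a] = x^3*z - x^2*y - 2*x*z + y
tr(a b a^3 b) = tr(a) tr(a b a b a) - tr(a b a b)   [square of a] = x^2*z^2 - x*y*z - x^2 - z^2 + 2
tr(a^2 b^-1 a b a) = tr(a b a^3) tr(b) - tr(a b a^3 b)   [inverse elimination on b] = x^3*y*z - x^2*y^2 - x^2*z^2 - x*y*z + x^2 + y^2 + z^2 - 2
tr(a b a b a^2 b) = tr(a) tr(b a b a b a) - tr(b a b a b)   [square of a] = x*z^3 - y*z^2 - 2*x*z + y
tr(a^2 b^-1 a b a b) = tr(a b a b a^2) tr(b) - tr(a b a b a^2 b)   [inverse elimination on b] = x^2*y*z^2 - x*y^2*z - x*z^3 - x^2*y + 2*x*z + y
tr(b a b^-1 a^2 b^-1 a) = tr(a^2 b^-1 a b a) tr(b) - tr(a^2 b^-1 a b a b)   [inverse elimination on b] = x^3*y^2*z - x^2*y^3 - 2*x^2*y*z^2 + x*z^3 + 2*x^2*y + y^3 + y*z^2 - 2*x*z - 3*y
tr(a b^-1 a^-1 b a b^-1 a) = tr(b a b^-1 a^2 b^-1) tr(a) - tr(b a b^-1 a^2 b^-1 a)   [inverse elimination on a] = -x^3*y^2*z + x^4*y + x^2*y^3 + 2*x^2*y*z^2 - x^3*z - x*z^3 - 4*x^2*y - y^3 - y*z^2 + 3*x*z + 3*y
tr(a^-1 b a^2 b) = tr(b a^2 b) tr(a) - tr(b a^2 b a) = x^2*y*z - x^3 - x*y^2 - x*z^2 + y*z + 3*x
tr(a b^-1 a^-1 b a) = tr(a^-1 b a^2) tr(b) - tr(a^-1 b a^2 b) = -x^2*y*z + x^3 + x*y^2 + x*z^2 - 3*x
assemble the triple (tr(r) - 2; tr(r a) - x; tr(r b) - y)

-x^2*y^2*z + x^3*y + x*y^3 + 2*x*y*z^2 - x^2*z - y^2*z - z^3 - 3*x*y + 3*z - 2; -x^3*y^2*z + x^4*y + x^2*y^3 + 2*x^2*y*z^2 - x^3*z - x*z^3 - 4*x^2*y - y^3 - y*z^2 + 3*x*z - x + 3*y; -x^2*y*z + x^3 + x*y^2 + x*z^2 - 3*x - y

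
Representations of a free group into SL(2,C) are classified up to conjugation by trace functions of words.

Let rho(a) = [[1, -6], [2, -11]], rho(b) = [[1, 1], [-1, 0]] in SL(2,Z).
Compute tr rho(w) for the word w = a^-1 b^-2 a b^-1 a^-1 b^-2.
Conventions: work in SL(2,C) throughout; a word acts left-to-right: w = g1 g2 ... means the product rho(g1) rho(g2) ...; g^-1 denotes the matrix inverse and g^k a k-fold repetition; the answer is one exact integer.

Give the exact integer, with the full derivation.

rho(a^-1) = [[-11, 6], [-2, 1]]
... * rho(b^-1) = [[0, -1], [1, 1]]  ->  [[6, 17], [1, 3]]
... * rho(b^-1) = [[0, -1], [1, 1]]  ->  [[17, 11], [3, 2]]
... * rho(a) = [[1, -6], [2, -11]]  ->  [[39, -223], [7, -40]]
... * rho(b^-1) = [[0, -1], [1, 1]]  ->  [[-223, -262], [-40, -47]]
... * rho(a^-1) = [[-11, 6], [-2, 1]]  ->  [[2977, -1600], [534, -287]]
... * rho(b^-1) = [[0, -1], [1, 1]]  ->  [[-1600, -4577], [-287, -821]]
... * rho(b^-1) = [[0, -1], [1, 1]]  ->  [[-4577, -2977], [-821, -534]]
tr = -4577 + -534 = -5111

-5111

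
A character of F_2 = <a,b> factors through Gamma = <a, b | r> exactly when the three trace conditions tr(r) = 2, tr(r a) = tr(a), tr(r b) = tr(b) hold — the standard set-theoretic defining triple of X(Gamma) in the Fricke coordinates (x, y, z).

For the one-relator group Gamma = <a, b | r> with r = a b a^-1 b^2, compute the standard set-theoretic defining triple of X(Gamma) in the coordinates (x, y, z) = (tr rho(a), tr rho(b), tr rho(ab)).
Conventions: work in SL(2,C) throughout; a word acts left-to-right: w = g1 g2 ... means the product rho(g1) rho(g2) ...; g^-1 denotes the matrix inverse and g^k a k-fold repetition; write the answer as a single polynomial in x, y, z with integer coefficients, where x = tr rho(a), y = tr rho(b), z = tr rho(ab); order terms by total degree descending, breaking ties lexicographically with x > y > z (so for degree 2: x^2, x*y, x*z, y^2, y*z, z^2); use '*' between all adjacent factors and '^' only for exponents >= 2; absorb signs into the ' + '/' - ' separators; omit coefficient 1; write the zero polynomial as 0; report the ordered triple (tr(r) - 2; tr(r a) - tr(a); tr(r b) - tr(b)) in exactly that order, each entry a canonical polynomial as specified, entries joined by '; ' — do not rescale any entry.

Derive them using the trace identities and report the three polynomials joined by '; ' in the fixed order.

tr(b a b) = tr(b) * tr(a b) - tr(a) = y*z - x
tr(b^2 a b) = tr(b) * tr(b a b) - tr(b a) = y^2*z - x*y - z
so tr(a b a b) = tr(b a) * tr(b a) - tr(1) = z^2 - 2
so tr(a b a) = tr(a) * tr(b a) - tr(b) = x*z - y
reduce: tr(b^2 a b a) = tr(b) * tr(a b a b) - tr(a b a) = y*z^2 - x*z - y
reduce: tr(a b a^-1 b^2) = tr(b^2 a b) * tr(a) - tr(b^2 a b a) = x*y^2*z - x^2*y - y*z^2 + y
reduce: tr(a^2) = tr(a) * tr(a) - tr(1)   [square of a] = x^2 - 2
reduce: tr(b a^2 b) = tr(b) * tr(a^2 b) - tr(a^2)   [square of b] = x*y*z - x^2 - y^2 + 2
so tr(b^2 a^2 b) = tr(b) * tr(b a^2 b) - tr(b a^2)   [square of b] = x*y^2*z - x^2*y - y^3 - x*z + 3*y
so tr(b^2 a^2 b a) = tr(a) * tr(b a b^2 a) - tr(b a b^2)   [square of a] = x*y*z^2 - x^2*z - y^2*z + z
reduce: tr(a b a^-1 b^2 a) = tr(b^2 a^2 b) * tr(a) - tr(b^2 a^2 b a)   [inverse elimination on a] = x^2*y^2*z - x^3*y - x*y^3 - x*y*z^2 + y^2*z + 3*x*y - z
tr(b^3 a b) = tr(b) * tr(b a b^2) - tr(b a b) = y^3*z - x*y^2 - 2*y*z + x
so tr(b^3 a b a) = tr(b) * tr(b a b a b) - tr(b a b a) = y^2*z^2 - x*y*z - y^2 - z^2 + 2
so tr(a b a^-1 b^3) = tr(b^3 a b) * tr(a) - tr(b^3 a b a) = x*y^3*z - x^2*y^2 - y^2*z^2 - x*y*z + x^2 + y^2 + z^2 - 2
assemble the triple (tr(r) - 2; tr(r a) - x; tr(r b) - y)

x*y^2*z - x^2*y - y*z^2 + y - 2; x^2*y^2*z - x^3*y - x*y^3 - x*y*z^2 + y^2*z + 3*x*y - x - z; x*y^3*z - x^2*y^2 - y^2*z^2 - x*y*z + x^2 + y^2 + z^2 - y - 2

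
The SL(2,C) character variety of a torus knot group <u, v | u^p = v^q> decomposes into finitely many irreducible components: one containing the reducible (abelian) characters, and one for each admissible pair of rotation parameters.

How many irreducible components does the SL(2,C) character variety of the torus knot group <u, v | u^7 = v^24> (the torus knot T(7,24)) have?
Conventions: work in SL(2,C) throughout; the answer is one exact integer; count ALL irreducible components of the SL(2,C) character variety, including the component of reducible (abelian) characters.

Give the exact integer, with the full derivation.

For T(7,24): irreducibility forces the central element u^7 = v^24 to one of +I, -I.
So on each irreducible component the traces are pinned: tr(u) = 2*cos(pi*alpha/7) with 1 <= alpha <= 6, tr(v) = 2*cos(pi*beta/24) with 1 <= beta <= 23.
Consistency of u^7 = (-1)^alpha I with v^24 = (-1)^beta I forces alpha = beta (mod 2).
Counting: 3 odd alphas x 12 odd betas + 3 even alphas x 11 even betas = 36 + 33 = 69.
components with irreducible characters: 69; plus the single component of reducible (abelian) characters: total 70.

70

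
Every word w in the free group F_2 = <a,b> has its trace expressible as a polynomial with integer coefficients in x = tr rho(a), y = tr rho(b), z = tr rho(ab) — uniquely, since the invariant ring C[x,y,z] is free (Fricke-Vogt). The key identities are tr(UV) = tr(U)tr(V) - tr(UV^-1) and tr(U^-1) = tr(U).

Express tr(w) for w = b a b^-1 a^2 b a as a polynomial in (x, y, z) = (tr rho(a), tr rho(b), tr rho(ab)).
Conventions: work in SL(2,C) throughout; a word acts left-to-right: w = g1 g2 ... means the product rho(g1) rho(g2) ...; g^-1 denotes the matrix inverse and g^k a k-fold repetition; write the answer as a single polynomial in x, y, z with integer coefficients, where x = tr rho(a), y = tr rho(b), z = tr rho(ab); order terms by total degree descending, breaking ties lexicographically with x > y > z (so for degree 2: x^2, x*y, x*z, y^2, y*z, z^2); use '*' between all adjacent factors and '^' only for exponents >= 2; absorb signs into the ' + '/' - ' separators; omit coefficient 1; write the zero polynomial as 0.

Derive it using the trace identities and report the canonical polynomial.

tr(b a b a) = tr(b a) * tr(b a) - tr(1)   [split at repeated b] = z^2 - 2
tr(b a b) = tr(b) * tr(a b) - tr(a) = y*z - x
tr(b a b a^2) = tr(a) * tr(b a b a) - tr(b a b) = x*z^2 - y*z - x
apply: tr(a^2 b a b a) = tr(a) * tr(b a b a^2) - tr(b a b a) = x^2*z^2 - x*y*z - x^2 - z^2 + 2
apply: tr(b a b a b a) = tr(b a b a) * tr(b a) - tr(a b)   [split at repeated b] = z^3 - 3*z
tr(a b a) = tr(a) * tr(b a) - tr(b) = x*z - y
use: tr(b a b a b) = tr(b) * tr(a b a b) - tr(a b a) = y*z^2 - x*z - y
tr(a^2 b a b a b) = tr(a) * tr(b a b a b a) - tr(b a b a b) = x*z^3 - y*z^2 - 2*x*z + y
apply: tr(b a b^-1 a^2 b a) = tr(a^2 b a b a) * tr(b) - tr(a^2 b a b a b) = x^2*y*z^2 - x*y^2*z - x*z^3 - x^2*y + 2*x*z + y

x^2*y*z^2 - x*y^2*z - x*z^3 - x^2*y + 2*x*z + y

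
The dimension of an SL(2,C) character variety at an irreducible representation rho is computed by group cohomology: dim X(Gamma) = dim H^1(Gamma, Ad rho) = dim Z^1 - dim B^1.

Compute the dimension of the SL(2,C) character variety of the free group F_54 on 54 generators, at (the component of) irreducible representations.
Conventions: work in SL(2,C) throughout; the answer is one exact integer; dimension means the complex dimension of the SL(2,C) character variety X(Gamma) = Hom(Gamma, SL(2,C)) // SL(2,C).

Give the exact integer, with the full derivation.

Here Gamma is free of rank 54 — no relator constrains a cocycle.
Z^1(Gamma, Ad rho) = (sl_2)^54: a cocycle is a free choice of one sl_2 vector per generator, so dim Z^1 = 3*54 = 162.
Irreducibility makes the coboundary map sl_2 -> Z^1 injective (trivial centralizer), so dim B^1 = 3.
Therefore dim X = 162 - 3 = 159.

159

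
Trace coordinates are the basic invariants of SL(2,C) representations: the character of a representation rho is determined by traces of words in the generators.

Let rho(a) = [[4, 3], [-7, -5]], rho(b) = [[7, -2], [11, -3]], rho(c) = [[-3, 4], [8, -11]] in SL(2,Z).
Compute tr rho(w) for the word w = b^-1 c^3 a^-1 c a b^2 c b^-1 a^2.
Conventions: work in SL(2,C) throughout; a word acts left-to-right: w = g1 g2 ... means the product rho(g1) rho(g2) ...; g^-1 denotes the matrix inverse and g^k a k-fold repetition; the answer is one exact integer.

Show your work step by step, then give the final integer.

-178927918481

rho(b^-1) = [[-3, 2], [-11, 7]]
... * rho(c) = [[-3, 4], [8, -11]]  ->  [[25, -34], [89, -121]]
... * rho(c) = [[-3, 4], [8, -11]]  ->  [[-347, 474], [-1235, 1687]]
... * rho(c) = [[-3, 4], [8, -11]]  ->  [[4833, -6602], [17201, -23497]]
... * rho(a^-1) = [[-5, -3], [7, 4]]  ->  [[-70379, -40907], [-250484, -145591]]
... * rho(c) = [[-3, 4], [8, -11]]  ->  [[-116119, 168461], [-413276, 599565]]
... * rho(a) = [[4, 3], [-7, -5]]  ->  [[-1643703, -1190662], [-5850059, -4237653]]
... * rho(b) = [[7, -2], [11, -3]]  ->  [[-24603203, 6859392], [-87564596, 24413077]]
... * rho(b) = [[7, -2], [11, -3]]  ->  [[-96769109, 28628230], [-344408325, 101889961]]
... * rho(c) = [[-3, 4], [8, -11]]  ->  [[519333167, -701986966], [1848344663, -2498422871]]
... * rho(b^-1) = [[-3, 2], [-11, 7]]  ->  [[6163857125, -3875242428], [21937617592, -13792270771]]
... * rho(a) = [[4, 3], [-7, -5]]  ->  [[51782125496, 37867783515], [184296365765, 134774206631]]
... * rho(a) = [[4, 3], [-7, -5]]  ->  [[-57945982621, -33992541087], [-206233983357, -120981935860]]
tr = -57945982621 + -120981935860 = -178927918481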